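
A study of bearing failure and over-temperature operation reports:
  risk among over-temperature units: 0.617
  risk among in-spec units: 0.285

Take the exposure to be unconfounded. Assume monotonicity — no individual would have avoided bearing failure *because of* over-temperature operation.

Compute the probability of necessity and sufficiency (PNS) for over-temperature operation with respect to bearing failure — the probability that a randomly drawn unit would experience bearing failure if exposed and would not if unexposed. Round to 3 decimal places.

Let p₁ = 0.617, p₀ = 0.285.
Under exogeneity and monotonicity, PNS = p₁ − p₀.
PNS = 0.617 − 0.285 = 0.332

PNS ≈ 0.332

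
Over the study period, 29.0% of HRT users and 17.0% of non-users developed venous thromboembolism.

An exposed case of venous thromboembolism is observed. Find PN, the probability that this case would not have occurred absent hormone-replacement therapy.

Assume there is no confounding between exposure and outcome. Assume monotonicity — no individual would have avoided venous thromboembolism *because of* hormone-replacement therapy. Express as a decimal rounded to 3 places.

p₁ = 0.29, p₀ = 0.17.
Under exogeneity and monotonicity, PN = (p₁ − p₀) / p₁.
PN = (0.29 − 0.17) / 0.29 = 0.12 / 0.29 ≈ 0.4138

PN ≈ 0.414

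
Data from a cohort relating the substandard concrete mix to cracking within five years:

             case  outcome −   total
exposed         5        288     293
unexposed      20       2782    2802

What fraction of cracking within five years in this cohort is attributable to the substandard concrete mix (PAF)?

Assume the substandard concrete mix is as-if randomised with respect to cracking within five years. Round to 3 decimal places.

p₁ = P(outcome | exposed) = 5/293 = 0.017065
p₀ = P(outcome | unexposed) = 20/2802 = 0.0071378
Exposure prevalence π = 293/3095 = 0.094669; overall risk P(Y=1) = 0.0080775.
Under exogeneity, PAF = [P(Y=1) − p₀]/P(Y=1).
PAF = (0.0080775 − 0.0071378) / 0.0080775 ≈ 0.1163

PAF ≈ 0.116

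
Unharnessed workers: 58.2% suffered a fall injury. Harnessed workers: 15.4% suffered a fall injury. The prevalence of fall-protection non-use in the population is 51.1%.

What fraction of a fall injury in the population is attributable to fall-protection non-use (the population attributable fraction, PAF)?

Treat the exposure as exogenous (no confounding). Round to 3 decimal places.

p₁ = 0.582, p₀ = 0.154.
Overall risk P(Y=1) = π·p₁ + (1−π)·p₀ = 0.511×0.582 + 0.489×0.154 = 0.37271.
Under exogeneity, PAF = [P(Y=1) − p₀] / P(Y=1).
PAF = (0.37271 − 0.154) / 0.37271 ≈ 0.5868

PAF ≈ 0.587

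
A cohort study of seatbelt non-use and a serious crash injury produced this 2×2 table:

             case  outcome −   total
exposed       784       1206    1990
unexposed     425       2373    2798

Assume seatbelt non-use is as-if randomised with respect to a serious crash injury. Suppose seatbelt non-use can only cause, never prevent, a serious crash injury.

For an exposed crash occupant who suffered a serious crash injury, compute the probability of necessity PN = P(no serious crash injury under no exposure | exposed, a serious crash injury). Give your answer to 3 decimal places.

p₁ = P(outcome | exposed) = 784/1990 = 0.39397
p₀ = P(outcome | unexposed) = 425/2798 = 0.15189
Under exogeneity and monotonicity, PN = (p₁ − p₀) / p₁.
PN = (0.39397 − 0.15189) / 0.39397 = 0.24208 / 0.39397 ≈ 0.6145

PN ≈ 0.614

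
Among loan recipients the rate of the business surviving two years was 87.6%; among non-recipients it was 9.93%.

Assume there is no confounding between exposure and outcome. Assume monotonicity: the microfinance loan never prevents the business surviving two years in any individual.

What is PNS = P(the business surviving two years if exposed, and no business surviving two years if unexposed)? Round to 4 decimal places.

PNS ≈ 0.7767

p₁ = 0.876, p₀ = 0.0993.
Under exogeneity and monotonicity, PNS = p₁ − p₀.
PNS = 0.876 − 0.0993 = 0.7767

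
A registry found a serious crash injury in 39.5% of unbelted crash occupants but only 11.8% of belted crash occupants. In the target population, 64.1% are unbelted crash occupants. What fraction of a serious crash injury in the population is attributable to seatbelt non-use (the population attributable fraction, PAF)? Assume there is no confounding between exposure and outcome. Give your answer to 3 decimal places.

PAF ≈ 0.601

p₁ = 0.395, p₀ = 0.118.
Overall risk P(Y=1) = π·p₁ + (1−π)·p₀ = 0.641×0.395 + 0.359×0.118 = 0.29556.
Under exogeneity, PAF = [P(Y=1) − p₀] / P(Y=1).
PAF = (0.29556 − 0.118) / 0.29556 ≈ 0.6008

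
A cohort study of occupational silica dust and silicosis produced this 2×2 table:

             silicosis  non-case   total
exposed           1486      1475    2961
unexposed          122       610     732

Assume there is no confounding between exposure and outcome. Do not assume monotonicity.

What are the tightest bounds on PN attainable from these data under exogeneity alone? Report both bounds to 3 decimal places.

0.668 ≤ PN ≤ 1.000

p₁ = P(outcome | exposed) = 1486/2961 = 0.50186
p₀ = P(outcome | unexposed) = 122/732 = 0.16667
Under exogeneity alone the bounds on PN are max{0,(p₁−p₀)/p₁} ≤ PN ≤ min{1,(1−p₀)/p₁}.
  lower = (p₁ − p₀)/p₁ = 0.33519 / 0.50186 ≈ 0.6679
  upper = min{1, (1 − p₀)/p₁} = 0.83333 / 0.50186 ≈ 1.6605 → capped at 1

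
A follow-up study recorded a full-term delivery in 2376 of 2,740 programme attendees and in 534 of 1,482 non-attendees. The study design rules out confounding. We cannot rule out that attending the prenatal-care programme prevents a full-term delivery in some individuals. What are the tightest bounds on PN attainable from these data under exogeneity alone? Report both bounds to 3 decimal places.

0.584 ≤ PN ≤ 0.738

p₁ = P(outcome | exposed) = 2376/2740 = 0.86715
p₀ = P(outcome | unexposed) = 534/1482 = 0.36032
Under exogeneity alone the bounds on PN are max{0,(p₁−p₀)/p₁} ≤ PN ≤ min{1,(1−p₀)/p₁}.
  lower = (p₁ − p₀)/p₁ = 0.50683 / 0.86715 ≈ 0.5845
  upper = min{1, (1 − p₀)/p₁} = 0.63968 / 0.86715 ≈ 0.7377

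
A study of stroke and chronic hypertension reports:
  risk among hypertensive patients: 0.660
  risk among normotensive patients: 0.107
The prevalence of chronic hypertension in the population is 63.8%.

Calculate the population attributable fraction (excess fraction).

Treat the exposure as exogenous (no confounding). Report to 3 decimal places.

PAF ≈ 0.767

Let p₁ = 0.66, p₀ = 0.107.
Overall risk P(Y=1) = π·p₁ + (1−π)·p₀ = 0.638×0.66 + 0.362×0.107 = 0.45981.
Under exogeneity, PAF = [P(Y=1) − p₀] / P(Y=1).
PAF = (0.45981 − 0.107) / 0.45981 ≈ 0.7673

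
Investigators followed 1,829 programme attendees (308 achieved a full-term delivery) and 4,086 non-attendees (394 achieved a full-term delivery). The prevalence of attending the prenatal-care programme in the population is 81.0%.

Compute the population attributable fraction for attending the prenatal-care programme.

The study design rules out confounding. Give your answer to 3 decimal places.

p₁ = P(outcome | exposed) = 308/1829 = 0.1684
p₀ = P(outcome | unexposed) = 394/4086 = 0.096427
Overall risk P(Y=1) = π·p₁ + (1−π)·p₀ = 0.81×0.1684 + 0.19×0.096427 = 0.15472.
Under exogeneity, PAF = [P(Y=1) − p₀] / P(Y=1).
PAF = (0.15472 − 0.096427) / 0.15472 ≈ 0.3768

PAF ≈ 0.377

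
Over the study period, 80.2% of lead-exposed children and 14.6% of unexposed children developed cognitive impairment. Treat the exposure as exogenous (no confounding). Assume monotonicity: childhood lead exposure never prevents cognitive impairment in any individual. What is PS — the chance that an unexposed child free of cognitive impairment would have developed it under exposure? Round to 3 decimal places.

PS ≈ 0.768

p₁ = 0.802, p₀ = 0.146.
Under exogeneity and monotonicity, PS = (p₁ − p₀) / (1 − p₀).
PS = (0.802 − 0.146) / (1 − 0.146) = 0.656 / 0.854 ≈ 0.7681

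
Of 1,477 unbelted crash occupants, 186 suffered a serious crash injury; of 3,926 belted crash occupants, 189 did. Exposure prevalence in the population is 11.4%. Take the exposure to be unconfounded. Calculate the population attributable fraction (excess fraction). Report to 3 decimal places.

PAF ≈ 0.156

p₁ = P(outcome | exposed) = 186/1477 = 0.12593
p₀ = P(outcome | unexposed) = 189/3926 = 0.048141
Overall risk P(Y=1) = π·p₁ + (1−π)·p₀ = 0.114×0.12593 + 0.886×0.048141 = 0.057009.
Under exogeneity, PAF = [P(Y=1) − p₀] / P(Y=1).
PAF = (0.057009 − 0.048141) / 0.057009 ≈ 0.1556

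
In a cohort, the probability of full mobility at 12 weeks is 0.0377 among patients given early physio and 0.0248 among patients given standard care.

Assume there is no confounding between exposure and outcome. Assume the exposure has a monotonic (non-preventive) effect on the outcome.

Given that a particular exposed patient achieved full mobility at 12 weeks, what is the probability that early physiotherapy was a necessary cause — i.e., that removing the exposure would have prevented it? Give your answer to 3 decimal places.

Let p₁ = 0.0377, p₀ = 0.0248.
Under exogeneity and monotonicity, PN = (p₁ − p₀) / p₁.
PN = (0.0377 − 0.0248) / 0.0377 = 0.0129 / 0.0377 ≈ 0.3422

PN ≈ 0.342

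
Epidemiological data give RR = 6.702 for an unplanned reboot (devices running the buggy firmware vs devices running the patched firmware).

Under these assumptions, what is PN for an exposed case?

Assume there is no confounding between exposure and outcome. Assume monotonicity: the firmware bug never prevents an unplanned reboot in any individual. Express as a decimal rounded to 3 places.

Under exogeneity and monotonicity, PN = (RR − 1) / RR = 1 − 1/RR.
PN = (6.702 − 1) / 6.702 = 5.702 / 6.702 ≈ 0.8508

PN ≈ 0.851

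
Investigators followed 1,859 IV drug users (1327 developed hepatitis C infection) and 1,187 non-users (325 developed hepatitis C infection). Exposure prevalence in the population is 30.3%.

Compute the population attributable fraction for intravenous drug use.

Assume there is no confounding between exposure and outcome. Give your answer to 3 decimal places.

p₁ = P(outcome | exposed) = 1327/1859 = 0.71382
p₀ = P(outcome | unexposed) = 325/1187 = 0.2738
Overall risk P(Y=1) = π·p₁ + (1−π)·p₀ = 0.303×0.71382 + 0.697×0.2738 = 0.40713.
Under exogeneity, PAF = [P(Y=1) − p₀] / P(Y=1).
PAF = (0.40713 − 0.2738) / 0.40713 ≈ 0.3275

PAF ≈ 0.327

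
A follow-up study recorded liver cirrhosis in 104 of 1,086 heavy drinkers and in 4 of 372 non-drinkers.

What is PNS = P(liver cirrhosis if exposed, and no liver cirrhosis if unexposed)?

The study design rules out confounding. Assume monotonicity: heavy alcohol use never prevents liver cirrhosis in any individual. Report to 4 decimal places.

p₁ = P(outcome | exposed) = 104/1086 = 0.095764
p₀ = P(outcome | unexposed) = 4/372 = 0.010753
Under exogeneity and monotonicity, PNS = p₁ − p₀.
PNS = 0.095764 − 0.010753 = 0.085012

PNS ≈ 0.0850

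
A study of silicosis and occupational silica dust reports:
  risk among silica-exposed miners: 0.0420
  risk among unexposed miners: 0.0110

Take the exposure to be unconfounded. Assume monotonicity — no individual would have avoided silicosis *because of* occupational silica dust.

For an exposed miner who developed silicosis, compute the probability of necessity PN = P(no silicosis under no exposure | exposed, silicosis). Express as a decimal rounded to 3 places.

Let p₁ = 0.042, p₀ = 0.011.
Under exogeneity and monotonicity, PN = (p₁ − p₀) / p₁.
PN = (0.042 − 0.011) / 0.042 = 0.031 / 0.042 ≈ 0.7381

PN ≈ 0.738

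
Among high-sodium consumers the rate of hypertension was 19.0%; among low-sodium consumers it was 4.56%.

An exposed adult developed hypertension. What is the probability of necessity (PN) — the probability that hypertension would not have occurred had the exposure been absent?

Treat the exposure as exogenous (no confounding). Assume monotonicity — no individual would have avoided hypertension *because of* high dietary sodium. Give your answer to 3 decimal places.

PN ≈ 0.760

p₁ = 0.19, p₀ = 0.0456.
Under exogeneity and monotonicity, PN = (p₁ − p₀) / p₁.
PN = (0.19 − 0.0456) / 0.19 = 0.1444 / 0.19 ≈ 0.7600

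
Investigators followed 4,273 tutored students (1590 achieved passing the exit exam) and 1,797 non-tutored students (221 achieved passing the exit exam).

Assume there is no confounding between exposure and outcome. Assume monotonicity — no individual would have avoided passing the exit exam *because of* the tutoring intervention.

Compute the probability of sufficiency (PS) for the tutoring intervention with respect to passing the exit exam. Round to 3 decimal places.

p₁ = P(outcome | exposed) = 1590/4273 = 0.3721
p₀ = P(outcome | unexposed) = 221/1797 = 0.12298
Under exogeneity and monotonicity, PS = (p₁ − p₀) / (1 − p₀).
PS = (0.3721 − 0.12298) / (1 − 0.12298) = 0.24912 / 0.87702 ≈ 0.2841

PS ≈ 0.284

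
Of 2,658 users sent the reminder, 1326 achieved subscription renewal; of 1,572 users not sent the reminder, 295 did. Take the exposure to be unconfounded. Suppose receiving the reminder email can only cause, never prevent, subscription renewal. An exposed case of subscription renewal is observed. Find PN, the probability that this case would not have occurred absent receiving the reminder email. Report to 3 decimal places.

p₁ = P(outcome | exposed) = 1326/2658 = 0.49887
p₀ = P(outcome | unexposed) = 295/1572 = 0.18766
Under exogeneity and monotonicity, PN = (p₁ − p₀) / p₁.
PN = (0.49887 − 0.18766) / 0.49887 = 0.31121 / 0.49887 ≈ 0.6238

PN ≈ 0.624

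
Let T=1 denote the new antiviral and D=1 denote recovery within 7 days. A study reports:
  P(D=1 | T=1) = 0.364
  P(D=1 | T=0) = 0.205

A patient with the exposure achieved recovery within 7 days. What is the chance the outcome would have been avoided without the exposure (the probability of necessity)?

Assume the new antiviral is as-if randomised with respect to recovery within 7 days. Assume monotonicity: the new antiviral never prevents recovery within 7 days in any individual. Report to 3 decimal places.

Let p₁ = 0.364, p₀ = 0.205.
Under exogeneity and monotonicity, PN = (p₁ − p₀) / p₁.
PN = (0.364 − 0.205) / 0.364 = 0.159 / 0.364 ≈ 0.4368

PN ≈ 0.437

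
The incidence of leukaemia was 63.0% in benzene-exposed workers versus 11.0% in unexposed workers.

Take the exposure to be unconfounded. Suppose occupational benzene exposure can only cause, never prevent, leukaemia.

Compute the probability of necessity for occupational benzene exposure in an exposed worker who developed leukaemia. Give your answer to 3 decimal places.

PN ≈ 0.825

p₁ = 0.63, p₀ = 0.11.
Under exogeneity and monotonicity, PN = (p₁ − p₀) / p₁.
PN = (0.63 − 0.11) / 0.63 = 0.52 / 0.63 ≈ 0.8254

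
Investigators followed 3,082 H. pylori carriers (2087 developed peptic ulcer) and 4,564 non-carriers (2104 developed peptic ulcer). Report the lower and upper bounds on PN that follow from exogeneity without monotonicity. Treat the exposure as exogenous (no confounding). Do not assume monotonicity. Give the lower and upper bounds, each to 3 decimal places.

p₁ = P(outcome | exposed) = 2087/3082 = 0.67716
p₀ = P(outcome | unexposed) = 2104/4564 = 0.461
Under exogeneity alone the bounds on PN are max{0,(p₁−p₀)/p₁} ≤ PN ≤ min{1,(1−p₀)/p₁}.
  lower = (p₁ − p₀)/p₁ = 0.21616 / 0.67716 ≈ 0.3192
  upper = min{1, (1 − p₀)/p₁} = 0.539 / 0.67716 ≈ 0.7960

0.319 ≤ PN ≤ 0.796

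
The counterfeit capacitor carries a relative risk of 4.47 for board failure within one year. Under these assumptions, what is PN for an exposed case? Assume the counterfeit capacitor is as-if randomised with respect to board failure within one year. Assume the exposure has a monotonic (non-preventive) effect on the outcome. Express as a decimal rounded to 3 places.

PN ≈ 0.776

Under exogeneity and monotonicity, PN = (RR − 1) / RR = 1 − 1/RR.
PN = (4.47 − 1) / 4.47 = 3.47 / 4.47 ≈ 0.7763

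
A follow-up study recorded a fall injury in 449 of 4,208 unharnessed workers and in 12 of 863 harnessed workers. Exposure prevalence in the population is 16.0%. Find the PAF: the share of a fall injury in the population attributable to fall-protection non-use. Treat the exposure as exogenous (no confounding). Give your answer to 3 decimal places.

PAF ≈ 0.516

p₁ = P(outcome | exposed) = 449/4208 = 0.1067
p₀ = P(outcome | unexposed) = 12/863 = 0.013905
Overall risk P(Y=1) = π·p₁ + (1−π)·p₀ = 0.16×0.1067 + 0.84×0.013905 = 0.028752.
Under exogeneity, PAF = [P(Y=1) − p₀] / P(Y=1).
PAF = (0.028752 − 0.013905) / 0.028752 ≈ 0.5164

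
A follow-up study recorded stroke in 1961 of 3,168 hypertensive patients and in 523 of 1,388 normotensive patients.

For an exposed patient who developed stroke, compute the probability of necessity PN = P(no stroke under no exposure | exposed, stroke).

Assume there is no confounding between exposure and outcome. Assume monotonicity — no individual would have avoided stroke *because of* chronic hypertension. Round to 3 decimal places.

PN ≈ 0.391

p₁ = P(outcome | exposed) = 1961/3168 = 0.619
p₀ = P(outcome | unexposed) = 523/1388 = 0.3768
Under exogeneity and monotonicity, PN = (p₁ − p₀) / p₁.
PN = (0.619 − 0.3768) / 0.619 = 0.2422 / 0.619 ≈ 0.3913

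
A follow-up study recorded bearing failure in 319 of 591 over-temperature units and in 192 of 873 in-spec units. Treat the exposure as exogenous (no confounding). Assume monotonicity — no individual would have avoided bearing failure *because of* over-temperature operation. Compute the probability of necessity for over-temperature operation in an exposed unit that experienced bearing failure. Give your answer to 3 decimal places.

p₁ = P(outcome | exposed) = 319/591 = 0.53976
p₀ = P(outcome | unexposed) = 192/873 = 0.21993
Under exogeneity and monotonicity, PN = (p₁ − p₀) / p₁.
PN = (0.53976 − 0.21993) / 0.53976 = 0.31983 / 0.53976 ≈ 0.5925

PN ≈ 0.593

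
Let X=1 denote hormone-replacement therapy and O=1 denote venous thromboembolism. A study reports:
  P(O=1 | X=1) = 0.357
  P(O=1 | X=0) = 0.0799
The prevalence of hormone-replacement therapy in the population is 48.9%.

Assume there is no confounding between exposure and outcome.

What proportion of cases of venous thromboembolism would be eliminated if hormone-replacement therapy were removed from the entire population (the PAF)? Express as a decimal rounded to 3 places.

Let p₁ = 0.357, p₀ = 0.0799.
Overall risk P(Y=1) = π·p₁ + (1−π)·p₀ = 0.489×0.357 + 0.511×0.0799 = 0.2154.
Under exogeneity, PAF = [P(Y=1) − p₀] / P(Y=1).
PAF = (0.2154 − 0.0799) / 0.2154 ≈ 0.6291

PAF ≈ 0.629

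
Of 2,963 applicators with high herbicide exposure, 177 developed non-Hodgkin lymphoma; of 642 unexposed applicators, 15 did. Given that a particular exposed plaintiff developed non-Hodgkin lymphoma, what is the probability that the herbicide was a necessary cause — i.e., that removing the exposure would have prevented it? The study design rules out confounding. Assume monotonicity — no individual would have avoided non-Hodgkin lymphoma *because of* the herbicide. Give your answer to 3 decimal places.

PN ≈ 0.609

p₁ = P(outcome | exposed) = 177/2963 = 0.059737
p₀ = P(outcome | unexposed) = 15/642 = 0.023364
Under exogeneity and monotonicity, PN = (p₁ − p₀) / p₁.
PN = (0.059737 − 0.023364) / 0.059737 = 0.036372 / 0.059737 ≈ 0.6089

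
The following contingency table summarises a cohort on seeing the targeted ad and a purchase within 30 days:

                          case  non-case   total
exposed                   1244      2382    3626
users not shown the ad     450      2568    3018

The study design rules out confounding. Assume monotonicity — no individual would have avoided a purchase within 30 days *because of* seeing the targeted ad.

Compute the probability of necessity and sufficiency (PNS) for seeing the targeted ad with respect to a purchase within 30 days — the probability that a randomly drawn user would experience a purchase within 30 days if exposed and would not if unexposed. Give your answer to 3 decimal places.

p₁ = P(outcome | exposed) = 1244/3626 = 0.34308
p₀ = P(outcome | unexposed) = 450/3018 = 0.14911
Under exogeneity and monotonicity, PNS = p₁ − p₀.
PNS = 0.34308 − 0.14911 = 0.19397

PNS ≈ 0.194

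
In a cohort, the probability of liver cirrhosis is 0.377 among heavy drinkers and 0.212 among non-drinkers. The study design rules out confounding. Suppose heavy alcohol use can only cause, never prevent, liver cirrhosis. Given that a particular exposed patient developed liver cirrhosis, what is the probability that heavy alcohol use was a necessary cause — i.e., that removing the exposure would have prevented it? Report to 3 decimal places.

Let p₁ = 0.377, p₀ = 0.212.
Under exogeneity and monotonicity, PN = (p₁ − p₀) / p₁.
PN = (0.377 − 0.212) / 0.377 = 0.165 / 0.377 ≈ 0.4377

PN ≈ 0.438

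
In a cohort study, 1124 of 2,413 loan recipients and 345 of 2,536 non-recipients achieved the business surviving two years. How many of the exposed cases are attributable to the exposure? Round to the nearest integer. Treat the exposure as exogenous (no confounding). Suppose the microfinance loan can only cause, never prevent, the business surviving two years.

p₁ = P(outcome | exposed) = 1124/2413 = 0.46581
p₀ = P(outcome | unexposed) = 345/2536 = 0.13604
PN = (p₁ − p₀)/p₁ = (0.46581 − 0.13604) / 0.46581 ≈ 0.70795.
Attributable cases ≈ PN × (exposed cases) = 0.70795 × 1124 ≈ 795.73.

about 796 cases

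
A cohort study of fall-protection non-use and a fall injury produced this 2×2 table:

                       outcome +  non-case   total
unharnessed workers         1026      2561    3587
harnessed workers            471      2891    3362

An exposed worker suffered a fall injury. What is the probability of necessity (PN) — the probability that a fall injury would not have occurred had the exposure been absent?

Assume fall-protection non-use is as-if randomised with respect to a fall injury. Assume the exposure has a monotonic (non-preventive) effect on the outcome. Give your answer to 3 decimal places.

p₁ = P(outcome | exposed) = 1026/3587 = 0.28603
p₀ = P(outcome | unexposed) = 471/3362 = 0.1401
Under exogeneity and monotonicity, PN = (p₁ − p₀) / p₁.
PN = (0.28603 − 0.1401) / 0.28603 = 0.14594 / 0.28603 ≈ 0.5102

PN ≈ 0.510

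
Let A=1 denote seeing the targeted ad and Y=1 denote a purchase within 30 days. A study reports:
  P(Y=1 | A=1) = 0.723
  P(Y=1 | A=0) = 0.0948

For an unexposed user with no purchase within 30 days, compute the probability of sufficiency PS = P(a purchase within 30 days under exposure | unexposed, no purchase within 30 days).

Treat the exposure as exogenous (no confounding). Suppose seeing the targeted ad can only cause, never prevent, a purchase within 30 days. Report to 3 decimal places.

PS ≈ 0.694

Let p₁ = 0.723, p₀ = 0.0948.
Under exogeneity and monotonicity, PS = (p₁ − p₀) / (1 − p₀).
PS = (0.723 − 0.0948) / (1 − 0.0948) = 0.6282 / 0.9052 ≈ 0.6940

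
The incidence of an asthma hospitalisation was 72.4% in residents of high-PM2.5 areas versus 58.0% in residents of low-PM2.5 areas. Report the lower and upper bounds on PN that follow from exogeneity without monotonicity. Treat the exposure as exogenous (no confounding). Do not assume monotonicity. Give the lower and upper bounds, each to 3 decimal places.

p₁ = 0.724, p₀ = 0.58.
Under exogeneity alone the bounds on PN are max{0,(p₁−p₀)/p₁} ≤ PN ≤ min{1,(1−p₀)/p₁}.
  lower = (p₁ − p₀)/p₁ = 0.144 / 0.724 ≈ 0.1989
  upper = min{1, (1 − p₀)/p₁} = 0.42 / 0.724 ≈ 0.5801

0.199 ≤ PN ≤ 0.580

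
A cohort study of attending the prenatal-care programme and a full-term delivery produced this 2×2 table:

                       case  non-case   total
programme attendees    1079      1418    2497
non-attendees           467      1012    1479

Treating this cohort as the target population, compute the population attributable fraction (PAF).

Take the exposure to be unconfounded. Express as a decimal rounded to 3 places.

PAF ≈ 0.188

p₁ = P(outcome | exposed) = 1079/2497 = 0.43212
p₀ = P(outcome | unexposed) = 467/1479 = 0.31575
Exposure prevalence π = 2497/3976 = 0.62802; overall risk P(Y=1) = 0.38883.
Under exogeneity, PAF = [P(Y=1) − p₀]/P(Y=1).
PAF = (0.38883 − 0.31575) / 0.38883 ≈ 0.1879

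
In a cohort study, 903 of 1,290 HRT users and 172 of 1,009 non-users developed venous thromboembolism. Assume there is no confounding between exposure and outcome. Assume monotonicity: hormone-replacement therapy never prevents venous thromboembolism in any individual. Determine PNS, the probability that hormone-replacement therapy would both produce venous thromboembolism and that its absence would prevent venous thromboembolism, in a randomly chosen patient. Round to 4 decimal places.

p₁ = P(outcome | exposed) = 903/1290 = 0.7
p₀ = P(outcome | unexposed) = 172/1009 = 0.17047
Under exogeneity and monotonicity, PNS = p₁ − p₀.
PNS = 0.7 − 0.17047 = 0.52953

PNS ≈ 0.5295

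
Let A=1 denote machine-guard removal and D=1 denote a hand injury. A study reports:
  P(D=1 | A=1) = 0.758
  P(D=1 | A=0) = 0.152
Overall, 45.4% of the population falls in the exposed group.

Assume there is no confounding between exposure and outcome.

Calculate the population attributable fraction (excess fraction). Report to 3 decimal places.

Let p₁ = 0.758, p₀ = 0.152.
Overall risk P(Y=1) = π·p₁ + (1−π)·p₀ = 0.454×0.758 + 0.546×0.152 = 0.42712.
Under exogeneity, PAF = [P(Y=1) − p₀] / P(Y=1).
PAF = (0.42712 − 0.152) / 0.42712 ≈ 0.6441

PAF ≈ 0.644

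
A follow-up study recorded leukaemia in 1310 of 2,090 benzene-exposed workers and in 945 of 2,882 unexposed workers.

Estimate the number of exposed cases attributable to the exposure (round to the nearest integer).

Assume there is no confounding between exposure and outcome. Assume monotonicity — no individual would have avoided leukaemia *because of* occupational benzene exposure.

about 625 cases

p₁ = P(outcome | exposed) = 1310/2090 = 0.62679
p₀ = P(outcome | unexposed) = 945/2882 = 0.3279
PN = (p₁ − p₀)/p₁ = (0.62679 − 0.3279) / 0.62679 ≈ 0.47687.
Attributable cases ≈ PN × (exposed cases) = 0.47687 × 1310 ≈ 624.69.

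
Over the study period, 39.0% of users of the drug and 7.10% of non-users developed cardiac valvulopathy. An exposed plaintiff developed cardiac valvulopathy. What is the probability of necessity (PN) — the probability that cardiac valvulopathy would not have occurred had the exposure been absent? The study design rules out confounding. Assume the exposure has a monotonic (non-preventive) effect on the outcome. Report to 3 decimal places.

p₁ = 0.39, p₀ = 0.071.
Under exogeneity and monotonicity, PN = (p₁ − p₀) / p₁.
PN = (0.39 − 0.071) / 0.39 = 0.319 / 0.39 ≈ 0.8179

PN ≈ 0.818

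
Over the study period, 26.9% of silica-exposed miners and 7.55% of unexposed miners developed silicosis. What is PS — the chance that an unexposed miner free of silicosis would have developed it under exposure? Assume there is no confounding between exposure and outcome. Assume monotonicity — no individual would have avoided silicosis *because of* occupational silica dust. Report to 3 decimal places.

PS ≈ 0.209

p₁ = 0.269, p₀ = 0.0755.
Under exogeneity and monotonicity, PS = (p₁ − p₀) / (1 − p₀).
PS = (0.269 − 0.0755) / (1 − 0.0755) = 0.1935 / 0.9245 ≈ 0.2093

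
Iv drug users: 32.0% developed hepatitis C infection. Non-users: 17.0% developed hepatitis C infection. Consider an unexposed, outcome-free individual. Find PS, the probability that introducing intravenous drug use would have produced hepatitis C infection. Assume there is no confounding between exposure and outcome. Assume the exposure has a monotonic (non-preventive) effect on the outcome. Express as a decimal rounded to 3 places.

p₁ = 0.32, p₀ = 0.17.
Under exogeneity and monotonicity, PS = (p₁ − p₀) / (1 − p₀).
PS = (0.32 − 0.17) / (1 − 0.17) = 0.15 / 0.83 ≈ 0.1807

PS ≈ 0.181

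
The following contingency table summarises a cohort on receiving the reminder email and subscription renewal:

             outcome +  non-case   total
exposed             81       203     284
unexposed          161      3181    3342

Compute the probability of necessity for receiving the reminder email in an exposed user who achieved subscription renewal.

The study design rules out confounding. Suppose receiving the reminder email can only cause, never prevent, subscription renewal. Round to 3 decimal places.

p₁ = P(outcome | exposed) = 81/284 = 0.28521
p₀ = P(outcome | unexposed) = 161/3342 = 0.048175
Under exogeneity and monotonicity, PN = (p₁ − p₀)/p₁.
PN = (0.28521 − 0.048175) / 0.28521 ≈ 0.8311

PN ≈ 0.831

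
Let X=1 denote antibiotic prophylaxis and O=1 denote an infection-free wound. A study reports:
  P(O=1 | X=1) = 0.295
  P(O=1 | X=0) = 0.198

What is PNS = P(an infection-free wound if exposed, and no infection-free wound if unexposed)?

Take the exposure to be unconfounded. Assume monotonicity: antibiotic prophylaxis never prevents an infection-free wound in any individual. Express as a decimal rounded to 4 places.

Let p₁ = 0.295, p₀ = 0.198.
Under exogeneity and monotonicity, PNS = p₁ − p₀.
PNS = 0.295 − 0.198 = 0.097

PNS ≈ 0.0970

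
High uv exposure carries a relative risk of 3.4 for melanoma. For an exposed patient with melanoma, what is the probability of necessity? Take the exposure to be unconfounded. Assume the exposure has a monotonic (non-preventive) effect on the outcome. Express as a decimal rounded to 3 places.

Under exogeneity and monotonicity, PN = (RR − 1) / RR = 1 − 1/RR.
PN = (3.4 − 1) / 3.4 = 2.4 / 3.4 ≈ 0.7059

PN ≈ 0.706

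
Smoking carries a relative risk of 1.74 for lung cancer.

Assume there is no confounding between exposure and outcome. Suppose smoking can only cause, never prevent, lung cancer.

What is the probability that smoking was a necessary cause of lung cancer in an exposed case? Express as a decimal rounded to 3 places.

PN ≈ 0.425

Under exogeneity and monotonicity, PN = (RR − 1) / RR = 1 − 1/RR.
PN = (1.74 − 1) / 1.74 = 0.74 / 1.74 ≈ 0.4253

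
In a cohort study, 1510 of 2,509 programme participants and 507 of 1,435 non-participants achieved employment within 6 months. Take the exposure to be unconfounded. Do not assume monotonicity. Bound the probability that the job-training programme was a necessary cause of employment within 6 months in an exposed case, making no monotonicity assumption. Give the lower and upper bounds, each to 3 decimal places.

0.413 ≤ PN ≤ 1.000

p₁ = P(outcome | exposed) = 1510/2509 = 0.60183
p₀ = P(outcome | unexposed) = 507/1435 = 0.35331
Under exogeneity alone the bounds on PN are max{0,(p₁−p₀)/p₁} ≤ PN ≤ min{1,(1−p₀)/p₁}.
  lower = (p₁ − p₀)/p₁ = 0.24852 / 0.60183 ≈ 0.4129
  upper = min{1, (1 − p₀)/p₁} = 0.64669 / 0.60183 ≈ 1.0745 → capped at 1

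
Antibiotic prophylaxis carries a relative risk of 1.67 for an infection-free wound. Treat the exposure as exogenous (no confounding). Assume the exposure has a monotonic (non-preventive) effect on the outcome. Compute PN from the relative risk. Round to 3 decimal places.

Under exogeneity and monotonicity, PN = (RR − 1) / RR = 1 − 1/RR.
PN = (1.67 − 1) / 1.67 = 0.67 / 1.67 ≈ 0.4012

PN ≈ 0.401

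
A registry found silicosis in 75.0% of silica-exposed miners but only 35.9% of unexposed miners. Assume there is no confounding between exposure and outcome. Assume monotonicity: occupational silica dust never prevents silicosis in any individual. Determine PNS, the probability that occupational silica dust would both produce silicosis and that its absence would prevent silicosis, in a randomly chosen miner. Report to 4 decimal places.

PNS ≈ 0.3910

p₁ = 0.75, p₀ = 0.359.
Under exogeneity and monotonicity, PNS = p₁ − p₀.
PNS = 0.75 − 0.359 = 0.391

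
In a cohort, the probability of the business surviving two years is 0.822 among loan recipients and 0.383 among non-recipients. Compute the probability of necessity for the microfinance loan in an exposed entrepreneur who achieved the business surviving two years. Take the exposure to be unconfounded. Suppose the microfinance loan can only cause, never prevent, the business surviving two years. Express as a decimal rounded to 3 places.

PN ≈ 0.534

Let p₁ = 0.822, p₀ = 0.383.
Under exogeneity and monotonicity, PN = (p₁ − p₀) / p₁.
PN = (0.822 − 0.383) / 0.822 = 0.439 / 0.822 ≈ 0.5341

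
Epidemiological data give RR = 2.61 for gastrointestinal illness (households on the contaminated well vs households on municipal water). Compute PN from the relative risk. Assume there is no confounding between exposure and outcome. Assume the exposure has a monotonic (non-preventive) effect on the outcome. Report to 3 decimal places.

PN ≈ 0.617

Under exogeneity and monotonicity, PN = (RR − 1) / RR = 1 − 1/RR.
PN = (2.61 − 1) / 2.61 = 1.61 / 2.61 ≈ 0.6169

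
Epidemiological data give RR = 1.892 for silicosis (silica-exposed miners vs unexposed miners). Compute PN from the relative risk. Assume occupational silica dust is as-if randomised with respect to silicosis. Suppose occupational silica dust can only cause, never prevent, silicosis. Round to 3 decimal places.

PN ≈ 0.471

Under exogeneity and monotonicity, PN = (RR − 1) / RR = 1 − 1/RR.
PN = (1.892 − 1) / 1.892 = 0.892 / 1.892 ≈ 0.4715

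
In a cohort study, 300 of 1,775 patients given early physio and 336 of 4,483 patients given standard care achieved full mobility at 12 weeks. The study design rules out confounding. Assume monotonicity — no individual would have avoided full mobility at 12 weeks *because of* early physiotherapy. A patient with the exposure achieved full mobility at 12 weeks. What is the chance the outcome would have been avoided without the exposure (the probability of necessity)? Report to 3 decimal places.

p₁ = P(outcome | exposed) = 300/1775 = 0.16901
p₀ = P(outcome | unexposed) = 336/4483 = 0.07495
Under exogeneity and monotonicity, PN = (p₁ − p₀) / p₁.
PN = (0.16901 − 0.07495) / 0.16901 = 0.094064 / 0.16901 ≈ 0.5565

PN ≈ 0.557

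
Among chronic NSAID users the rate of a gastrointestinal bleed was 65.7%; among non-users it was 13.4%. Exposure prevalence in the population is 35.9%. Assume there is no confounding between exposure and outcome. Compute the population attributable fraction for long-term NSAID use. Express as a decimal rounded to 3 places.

PAF ≈ 0.584

p₁ = 0.657, p₀ = 0.134.
Overall risk P(Y=1) = π·p₁ + (1−π)·p₀ = 0.359×0.657 + 0.641×0.134 = 0.32176.
Under exogeneity, PAF = [P(Y=1) − p₀] / P(Y=1).
PAF = (0.32176 − 0.134) / 0.32176 ≈ 0.5835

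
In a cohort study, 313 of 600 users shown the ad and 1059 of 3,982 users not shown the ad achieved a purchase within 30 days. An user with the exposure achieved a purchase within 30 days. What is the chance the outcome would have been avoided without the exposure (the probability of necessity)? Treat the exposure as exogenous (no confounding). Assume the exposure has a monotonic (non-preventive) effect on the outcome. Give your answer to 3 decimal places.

PN ≈ 0.490

p₁ = P(outcome | exposed) = 313/600 = 0.52167
p₀ = P(outcome | unexposed) = 1059/3982 = 0.26595
Under exogeneity and monotonicity, PN = (p₁ − p₀) / p₁.
PN = (0.52167 − 0.26595) / 0.52167 = 0.25572 / 0.52167 ≈ 0.4902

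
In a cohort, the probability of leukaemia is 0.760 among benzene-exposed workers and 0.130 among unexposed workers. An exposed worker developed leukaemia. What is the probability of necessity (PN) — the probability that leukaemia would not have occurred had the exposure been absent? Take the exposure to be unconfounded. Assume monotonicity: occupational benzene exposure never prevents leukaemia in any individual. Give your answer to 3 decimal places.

Let p₁ = 0.76, p₀ = 0.13.
Under exogeneity and monotonicity, PN = (p₁ − p₀) / p₁.
PN = (0.76 − 0.13) / 0.76 = 0.63 / 0.76 ≈ 0.8289

PN ≈ 0.829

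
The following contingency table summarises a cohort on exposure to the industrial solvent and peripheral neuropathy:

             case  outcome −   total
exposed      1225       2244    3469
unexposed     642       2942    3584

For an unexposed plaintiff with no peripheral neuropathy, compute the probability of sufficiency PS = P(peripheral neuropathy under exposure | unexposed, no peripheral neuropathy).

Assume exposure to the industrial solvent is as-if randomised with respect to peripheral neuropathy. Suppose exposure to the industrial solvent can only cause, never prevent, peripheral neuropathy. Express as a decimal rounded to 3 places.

p₁ = P(outcome | exposed) = 1225/3469 = 0.35313
p₀ = P(outcome | unexposed) = 642/3584 = 0.17913
Under exogeneity and monotonicity, PS = (p₁ − p₀) / (1 − p₀).
PS = (0.35313 − 0.17913) / (1 − 0.17913) = 0.174 / 0.82087 ≈ 0.2120

PS ≈ 0.212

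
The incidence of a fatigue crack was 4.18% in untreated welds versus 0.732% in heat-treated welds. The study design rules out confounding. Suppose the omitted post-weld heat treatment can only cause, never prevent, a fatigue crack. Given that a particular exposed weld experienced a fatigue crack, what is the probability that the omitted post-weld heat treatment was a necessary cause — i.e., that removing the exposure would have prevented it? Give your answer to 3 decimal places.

PN ≈ 0.825

p₁ = 0.0418, p₀ = 0.00732.
Under exogeneity and monotonicity, PN = (p₁ − p₀) / p₁.
PN = (0.0418 − 0.00732) / 0.0418 = 0.03448 / 0.0418 ≈ 0.8249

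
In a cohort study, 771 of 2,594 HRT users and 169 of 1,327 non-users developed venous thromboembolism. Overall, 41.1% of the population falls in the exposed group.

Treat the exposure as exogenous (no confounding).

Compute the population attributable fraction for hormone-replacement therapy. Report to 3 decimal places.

p₁ = P(outcome | exposed) = 771/2594 = 0.29722
p₀ = P(outcome | unexposed) = 169/1327 = 0.12735
Overall risk P(Y=1) = π·p₁ + (1−π)·p₀ = 0.411×0.29722 + 0.589×0.12735 = 0.19717.
Under exogeneity, PAF = [P(Y=1) − p₀] / P(Y=1).
PAF = (0.19717 − 0.12735) / 0.19717 ≈ 0.3541

PAF ≈ 0.354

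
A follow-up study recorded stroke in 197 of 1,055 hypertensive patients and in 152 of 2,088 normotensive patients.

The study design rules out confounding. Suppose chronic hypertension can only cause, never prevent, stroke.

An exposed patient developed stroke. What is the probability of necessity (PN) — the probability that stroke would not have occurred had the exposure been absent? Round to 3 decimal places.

p₁ = P(outcome | exposed) = 197/1055 = 0.18673
p₀ = P(outcome | unexposed) = 152/2088 = 0.072797
Under exogeneity and monotonicity, PN = (p₁ − p₀) / p₁.
PN = (0.18673 − 0.072797) / 0.18673 = 0.11393 / 0.18673 ≈ 0.6101

PN ≈ 0.610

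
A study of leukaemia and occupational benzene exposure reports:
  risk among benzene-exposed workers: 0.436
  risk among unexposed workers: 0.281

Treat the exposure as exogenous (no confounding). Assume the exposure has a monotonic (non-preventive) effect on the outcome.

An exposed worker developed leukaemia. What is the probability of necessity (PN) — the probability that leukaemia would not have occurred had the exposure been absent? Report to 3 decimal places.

Let p₁ = 0.436, p₀ = 0.281.
Under exogeneity and monotonicity, PN = (p₁ − p₀) / p₁.
PN = (0.436 − 0.281) / 0.436 = 0.155 / 0.436 ≈ 0.3555

PN ≈ 0.356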